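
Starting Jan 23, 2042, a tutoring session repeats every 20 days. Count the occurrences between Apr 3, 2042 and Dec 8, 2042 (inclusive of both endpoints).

Occurrences land 20·i days after Jan 23, 2042 for i = 0, 1, 2, …
Apr 3, 2042 is 70 days after the start; 70 ÷ 20 = 3 remainder 10; since the remainder is 10, round up to i = 4. First occurrence in the window: #5 on Apr 13, 2042 (4×20 = 80 days in).
Dec 8, 2042 is 319 days after the start; 319 ÷ 20 = 15 remainder 19. Last occurrence in the window: #16 on Nov 19, 2042.
Occurrences #5 through #16: 12 in total.

12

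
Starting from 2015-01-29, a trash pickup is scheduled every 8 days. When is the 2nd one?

The 2nd occurrence is 1 interval after the first: 1 × 8 = 8 days after 2015-01-29.
January has 31 days — 2 days to the end of January leaves 6.
6 days into February → 2015-02-06.

2015-02-06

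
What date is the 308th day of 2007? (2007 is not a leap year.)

Jan has 31 days (308 − 31 = 277 remain).
Feb has 28 days (277 − 28 = 249 remain).
Mar has 31 days (249 − 31 = 218 remain).
Apr has 30 days (218 − 30 = 188 remain).
May has 31 days (188 − 31 = 157 remain).
Jun has 30 days (157 − 30 = 127 remain).
Jul has 31 days (127 − 31 = 96 remain).
Aug has 31 days (96 − 31 = 65 remain).
Sep has 30 days (65 − 30 = 35 remain).
Oct has 31 days (35 − 31 = 4 remain).
4 into Nov → Nov 4.

Nov 4, 2007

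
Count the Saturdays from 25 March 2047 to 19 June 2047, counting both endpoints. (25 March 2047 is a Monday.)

12

25 March 2047 is a Monday; the first Saturday on or after it is 30 March 2047 (5 days later).
From 30 March 2047 to 19 June 2047: 1 + 30 + 31 + 19 = 81 days (rest of March, April, May, June).
81 ÷ 7 = 11 full weeks with remainder 4, so 11 more Saturdays after the first → 12.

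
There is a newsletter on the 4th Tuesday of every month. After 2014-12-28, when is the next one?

2015-01-27

December 2014 starts on a Monday; its first Tuesday is the 2nd, so the 4th Tuesday is the 23rd — 2014-12-23.
That is not after 2014-12-28, so look at January 2015.
January 2015 starts on a Thursday; its first Tuesday is the 6th, so the 4th Tuesday is the 27th — 2015-01-27.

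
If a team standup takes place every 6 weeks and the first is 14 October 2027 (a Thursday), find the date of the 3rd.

The 3rd occurrence is 2 intervals after the first: 2 × 42 = 84 days after 14 October 2027.
October has 31 days — 17 days to the end of October leaves 67.
November has 30 days (37 left).
December has 31 days (6 left).
6 days into January → 6 January 2028.

6 January 2028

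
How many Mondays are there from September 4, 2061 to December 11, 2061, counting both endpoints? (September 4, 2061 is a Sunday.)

14

September 4, 2061 is a Sunday; the first Monday on or after it is September 5, 2061 (1 day later).
From September 5, 2061 to December 11, 2061: 25 + 31 + 30 + 11 = 97 days (rest of September, October, November, December).
97 ÷ 7 = 13 full weeks with remainder 6, so 13 more Mondays after the first → 14.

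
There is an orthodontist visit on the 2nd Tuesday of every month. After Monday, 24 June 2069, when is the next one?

9 July 2069

June 2069 starts on a Saturday; its first Tuesday is the 4th, so the 2nd Tuesday is the 11th — 11 June 2069.
That is not after 24 June 2069, so look at July 2069.
July 2069 starts on a Monday; its first Tuesday is the 2nd, so the 2nd Tuesday is the 9th — 9 July 2069.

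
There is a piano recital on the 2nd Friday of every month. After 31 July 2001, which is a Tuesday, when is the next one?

10 August 2001

July 2001 starts on a Sunday; its first Friday is the 6th, so the 2nd Friday is the 13th — 13 July 2001.
That is not after 31 July 2001, so look at August 2001.
August 2001 starts on a Wednesday; its first Friday is the 3rd, so the 2nd Friday is the 10th — 10 August 2001.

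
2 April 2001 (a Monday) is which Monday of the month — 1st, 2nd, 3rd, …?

1st

Day 2 falls in week ⌈2/7⌉ of the month.
Days 1–7 hold the 1st Monday, 8–14 the 2nd, 15–21 the 3rd, 22–28 the 4th, 29–31 the 5th.
2 is in the range for the 1st.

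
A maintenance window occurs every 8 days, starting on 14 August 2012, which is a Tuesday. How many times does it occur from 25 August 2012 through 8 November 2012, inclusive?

9

Occurrences land 8·i days after 14 August 2012 for i = 0, 1, 2, …
25 August 2012 is 11 days after the start; 11 ÷ 8 = 1 remainder 3; since the remainder is 3, round up to i = 2. First occurrence in the window: #3 on 30 August 2012 (2×8 = 16 days in).
8 November 2012 is 86 days after the start; 86 ÷ 8 = 10 remainder 6. Last occurrence in the window: #11 on 2 November 2012.
Occurrences #3 through #11: 9 in total.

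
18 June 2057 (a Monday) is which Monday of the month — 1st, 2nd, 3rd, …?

Day 18 falls in week ⌈18/7⌉ of the month.
Days 1–7 hold the 1st Monday, 8–14 the 2nd, 15–21 the 3rd, 22–28 the 4th, 29–31 the 5th.
18 is in the range for the 3rd.

3rd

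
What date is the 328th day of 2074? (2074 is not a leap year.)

Nov 24, 2074

Jan has 31 days (328 − 31 = 297 remain).
Feb has 28 days (297 − 28 = 269 remain).
Mar has 31 days (269 − 31 = 238 remain).
Apr has 30 days (238 − 30 = 208 remain).
May has 31 days (208 − 31 = 177 remain).
Jun has 30 days (177 − 30 = 147 remain).
Jul has 31 days (147 − 31 = 116 remain).
Aug has 31 days (116 − 31 = 85 remain).
Sep has 30 days (85 − 30 = 55 remain).
Oct has 31 days (55 − 31 = 24 remain).
24 into Nov → Nov 24.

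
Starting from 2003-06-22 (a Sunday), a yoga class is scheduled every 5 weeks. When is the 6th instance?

The 6th occurrence is 5 intervals after the first: 5 × 35 = 175 days after 2003-06-22.
June has 30 days — 8 days to the end of June leaves 167.
July has 31 days (136 left).
August has 31 days (105 left).
September has 30 days (75 left).
October has 31 days (44 left).
November has 30 days (14 left).
14 days into December → 2003-12-14.

2003-12-14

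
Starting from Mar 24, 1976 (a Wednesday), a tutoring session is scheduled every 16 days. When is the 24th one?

The 24th occurrence is 23 intervals after the first: 23 × 16 = 368 days after Mar 24, 1976.
Mar has 31 days — 7 days to the end of Mar leaves 361.
Apr has 30 days (331 left).
May has 31 days (300 left).
Jun has 30 days (270 left).
Jul has 31 days (239 left).
Aug has 31 days (208 left).
Sep has 30 days (178 left).
Oct has 31 days (147 left).
Nov has 30 days (117 left).
Dec has 31 days (86 left).
Jan has 31 days (55 left).
Feb has 28 days (27 left).
27 days into Mar → Mar 27, 1977.

Mar 27, 1977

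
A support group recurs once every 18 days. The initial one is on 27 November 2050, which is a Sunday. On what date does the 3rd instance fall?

The 3rd occurrence is 2 intervals after the first: 2 × 18 = 36 days after 27 November 2050.
November has 30 days — 3 days to the end of November leaves 33.
December has 31 days (2 left).
2 days into January → 2 January 2051.

2 January 2051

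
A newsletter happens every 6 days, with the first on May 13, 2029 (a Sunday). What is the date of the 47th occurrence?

The 47th occurrence is 46 intervals after the first: 46 × 6 = 276 days after May 13, 2029.
May has 31 days — 18 days to the end of May leaves 258.
Jun has 30 days (228 left).
Jul has 31 days (197 left).
Aug has 31 days (166 left).
Sep has 30 days (136 left).
Oct has 31 days (105 left).
Nov has 30 days (75 left).
Dec has 31 days (44 left).
Jan has 31 days (13 left).
13 days into Feb → Feb 13, 2030.

Feb 13, 2030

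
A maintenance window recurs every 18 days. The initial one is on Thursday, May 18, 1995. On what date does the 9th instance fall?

October 9, 1995

The 9th occurrence is 8 intervals after the first: 8 × 18 = 144 days after May 18, 1995.
May has 31 days — 13 days to the end of May leaves 131.
June has 30 days (101 left).
July has 31 days (70 left).
August has 31 days (39 left).
September has 30 days (9 left).
9 days into October → October 9, 1995.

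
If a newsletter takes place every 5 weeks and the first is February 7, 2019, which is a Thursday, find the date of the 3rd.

April 18, 2019

The 3rd occurrence is 2 intervals after the first: 2 × 35 = 70 days after February 7, 2019.
February has 28 days — 21 days to the end of February leaves 49.
March has 31 days (18 left).
18 days into April → April 18, 2019.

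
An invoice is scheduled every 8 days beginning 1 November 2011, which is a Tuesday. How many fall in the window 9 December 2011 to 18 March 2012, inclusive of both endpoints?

Occurrences land 8·i days after 1 November 2011 for i = 0, 1, 2, …
9 December 2011 is 38 days after the start; 38 ÷ 8 = 4 remainder 6; since the remainder is 6, round up to i = 5. First occurrence in the window: #6 on 11 December 2011 (5×8 = 40 days in).
18 March 2012 is 138 days after the start; 138 ÷ 8 = 17 remainder 2. Last occurrence in the window: #18 on 16 March 2012.
Occurrences #6 through #18: 13 in total.

13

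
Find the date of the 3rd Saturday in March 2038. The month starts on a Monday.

March 20, 2038

March 2038 begins on a Monday, so the first Saturday is March 6 (5 days later).
The 3rd Saturday is 2 weeks later: 6 + 14 = 20.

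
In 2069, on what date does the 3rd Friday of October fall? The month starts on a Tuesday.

October 2069 begins on a Tuesday, so the first Friday is October 4 (3 days later).
The 3rd Friday is 2 weeks later: 4 + 14 = 18.

2069-10-18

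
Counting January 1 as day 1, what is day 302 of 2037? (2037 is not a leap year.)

2037-10-29

January has 31 days (302 − 31 = 271 remain).
February has 28 days (271 − 28 = 243 remain).
March has 31 days (243 − 31 = 212 remain).
April has 30 days (212 − 30 = 182 remain).
May has 31 days (182 − 31 = 151 remain).
June has 30 days (151 − 30 = 121 remain).
July has 31 days (121 − 31 = 90 remain).
August has 31 days (90 − 31 = 59 remain).
September has 30 days (59 − 30 = 29 remain).
29 into October → October 29.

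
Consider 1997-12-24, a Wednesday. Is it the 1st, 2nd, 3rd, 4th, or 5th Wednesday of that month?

4th

Day 24 falls in week ⌈24/7⌉ of the month.
Days 1–7 hold the 1st Wednesday, 8–14 the 2nd, 15–21 the 3rd, 22–28 the 4th, 29–31 the 5th.
24 is in the range for the 4th.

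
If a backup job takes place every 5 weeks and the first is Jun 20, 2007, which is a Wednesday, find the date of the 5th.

The 5th occurrence is 4 intervals after the first: 4 × 35 = 140 days after Jun 20, 2007.
Jun has 30 days — 10 days to the end of Jun leaves 130.
Jul has 31 days (99 left).
Aug has 31 days (68 left).
Sep has 30 days (38 left).
Oct has 31 days (7 left).
7 days into Nov → Nov 7, 2007.

Nov 7, 2007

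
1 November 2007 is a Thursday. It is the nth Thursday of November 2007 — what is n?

1st

Day 1 falls in week ⌈1/7⌉ of the month.
Days 1–7 hold the 1st Thursday, 8–14 the 2nd, 15–21 the 3rd, 22–28 the 4th, 29–31 the 5th.
1 is in the range for the 1st.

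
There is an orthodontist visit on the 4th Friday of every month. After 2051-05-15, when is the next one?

May 2051 starts on a Monday; its first Friday is the 5th, so the 4th Friday is the 26th — 2051-05-26.
2051-05-26 is after 2051-05-15, so that is the next one.

2051-05-26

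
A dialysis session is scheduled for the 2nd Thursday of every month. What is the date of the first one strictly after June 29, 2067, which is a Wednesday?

July 14, 2067

June 2067 starts on a Wednesday; its first Thursday is the 2nd, so the 2nd Thursday is the 9th — June 9, 2067.
That is not after June 29, 2067, so look at July 2067.
July 2067 starts on a Friday; its first Thursday is the 7th, so the 2nd Thursday is the 14th — July 14, 2067.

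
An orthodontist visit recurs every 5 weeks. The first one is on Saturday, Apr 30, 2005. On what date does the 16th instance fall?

The 16th occurrence is 15 intervals after the first: 15 × 35 = 525 days after Apr 30, 2005.
Apr has 30 days — 0 days to the end of Apr leaves 525.
From end of Apr to end of 2005 is 245 days (280 left).
Jan has 31 days (249 left).
Feb has 28 days (221 left).
Mar has 31 days (190 left).
Apr has 30 days (160 left).
May has 31 days (129 left).
Jun has 30 days (99 left).
Jul has 31 days (68 left).
Aug has 31 days (37 left).
Sep has 30 days (7 left).
7 days into Oct → Oct 7, 2006.

Oct 7, 2006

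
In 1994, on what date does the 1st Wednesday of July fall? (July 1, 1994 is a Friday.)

6 July 1994

July 1994 begins on a Friday, so the first Wednesday is July 6 (5 days later).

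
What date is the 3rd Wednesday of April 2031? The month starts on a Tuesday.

April 2031 begins on a Tuesday, so the first Wednesday is April 2 (1 day later).
The 3rd Wednesday is 2 weeks later: 2 + 14 = 16.

2031-04-16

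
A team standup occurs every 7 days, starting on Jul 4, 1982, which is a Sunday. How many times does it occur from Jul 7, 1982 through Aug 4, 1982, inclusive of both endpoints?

Occurrences land 7·i days after Jul 4, 1982 for i = 0, 1, 2, …
Jul 7, 1982 is 3 days after the start; 3 ÷ 7 = 0 remainder 3; since the remainder is 3, round up to i = 1. First occurrence in the window: #2 on Jul 11, 1982 (1×7 = 7 days in).
Aug 4, 1982 is 31 days after the start; 31 ÷ 7 = 4 remainder 3. Last occurrence in the window: #5 on Aug 1, 1982.
Occurrences #2 through #5: 4 in total.

4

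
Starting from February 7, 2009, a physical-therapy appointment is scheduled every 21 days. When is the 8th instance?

The 8th occurrence is 7 intervals after the first: 7 × 21 = 147 days after February 7, 2009.
February has 28 days — 21 days to the end of February leaves 126.
March has 31 days (95 left).
April has 30 days (65 left).
May has 31 days (34 left).
June has 30 days (4 left).
4 days into July → July 4, 2009.

July 4, 2009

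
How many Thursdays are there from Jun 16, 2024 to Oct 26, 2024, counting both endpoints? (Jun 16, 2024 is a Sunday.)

19

Jun 16, 2024 is a Sunday; the first Thursday on or after it is Jun 20, 2024 (4 days later).
From Jun 20, 2024 to Oct 26, 2024: 10 + 31 + 31 + 30 + 26 = 128 days (rest of Jun, Jul, Aug, Sep, Oct).
128 ÷ 7 = 18 full weeks with remainder 2, so 18 more Thursdays after the first → 19.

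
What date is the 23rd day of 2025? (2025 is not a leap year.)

Jan 23, 2025

23 into Jan → Jan 23.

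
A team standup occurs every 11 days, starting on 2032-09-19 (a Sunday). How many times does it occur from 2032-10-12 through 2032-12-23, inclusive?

6

Occurrences land 11·i days after 2032-09-19 for i = 0, 1, 2, …
2032-10-12 is 23 days after the start; 23 ÷ 11 = 2 remainder 1; since the remainder is 1, round up to i = 3. First occurrence in the window: #4 on 2032-10-22 (3×11 = 33 days in).
2032-12-23 is 95 days after the start; 95 ÷ 11 = 8 remainder 7. Last occurrence in the window: #9 on 2032-12-16.
Occurrences #4 through #9: 6 in total.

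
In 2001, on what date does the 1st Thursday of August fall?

The first Thursday of August 2001 is August 2.

August 2, 2001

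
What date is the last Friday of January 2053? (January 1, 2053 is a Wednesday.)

2053-01-31

January 2053 begins on a Wednesday, so the first Friday is January 3 (2 days later).
January 2053 has 31 days. Adding weeks: 3, 10, 17, 24, 31 — the last one ≤ 31 is the 31st.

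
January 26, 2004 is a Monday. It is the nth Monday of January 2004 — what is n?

Day 26 falls in week ⌈26/7⌉ of the month.
Days 1–7 hold the 1st Monday, 8–14 the 2nd, 15–21 the 3rd, 22–28 the 4th, 29–31 the 5th.
26 is in the range for the 4th.

4th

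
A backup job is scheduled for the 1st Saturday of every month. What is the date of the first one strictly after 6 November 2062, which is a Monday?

2 December 2062

November 2062 starts on a Wednesday, so its 1st Saturday is 4 November 2062 (3 days in).
That is not after 6 November 2062, so look at December 2062.
December 2062 starts on a Friday, so its 1st Saturday is 2 December 2062 (1 day in).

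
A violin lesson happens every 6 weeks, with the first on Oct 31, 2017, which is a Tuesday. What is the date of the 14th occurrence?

The 14th occurrence is 13 intervals after the first: 13 × 42 = 546 days after Oct 31, 2017.
Oct has 31 days — 0 days to the end of Oct leaves 546.
From end of Oct to end of 2017 is 61 days (485 left).
2018 has 365 days (120 left).
Jan has 31 days (89 left).
Feb has 28 days (61 left).
Mar has 31 days (30 left).
30 days into Apr → Apr 30, 2019.

Apr 30, 2019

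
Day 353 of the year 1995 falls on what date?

January has 31 days (353 − 31 = 322 remain).
February has 28 days (322 − 28 = 294 remain).
March has 31 days (294 − 31 = 263 remain).
April has 30 days (263 − 30 = 233 remain).
May has 31 days (233 − 31 = 202 remain).
June has 30 days (202 − 30 = 172 remain).
July has 31 days (172 − 31 = 141 remain).
August has 31 days (141 − 31 = 110 remain).
September has 30 days (110 − 30 = 80 remain).
October has 31 days (80 − 31 = 49 remain).
November has 30 days (49 − 30 = 19 remain).
19 into December → December 19.

1995-12-19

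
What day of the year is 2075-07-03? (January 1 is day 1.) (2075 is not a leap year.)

184

Days in months before July: 31 + 28 + 31 + 30 + 31 + 30 = 181.
Plus 3 days into July → day 184.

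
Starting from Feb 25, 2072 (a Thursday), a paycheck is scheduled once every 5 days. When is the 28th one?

Jul 9, 2072

The 28th occurrence is 27 intervals after the first: 27 × 5 = 135 days after Feb 25, 2072.
Feb has 29 days — 4 days to the end of Feb leaves 131.
Mar has 31 days (100 left).
Apr has 30 days (70 left).
May has 31 days (39 left).
Jun has 30 days (9 left).
9 days into Jul → Jul 9, 2072.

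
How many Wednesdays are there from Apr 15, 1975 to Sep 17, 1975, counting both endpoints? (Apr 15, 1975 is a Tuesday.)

Apr 15, 1975 is a Tuesday; the first Wednesday on or after it is Apr 16, 1975 (1 day later).
From Apr 16, 1975 to Sep 17, 1975: 14 + 31 + 30 + 31 + 31 + 17 = 154 days (rest of Apr, May, Jun, Jul, Aug, Sep).
154 ÷ 7 = 22 full weeks with remainder 0, so 22 more Wednesdays after the first → 23.

23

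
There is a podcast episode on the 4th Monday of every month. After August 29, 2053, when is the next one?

August 2053 starts on a Friday; its first Monday is the 4th, so the 4th Monday is the 25th — August 25, 2053.
That is not after August 29, 2053, so look at September 2053.
September 2053 starts on a Monday; its first Monday is the 1st, so the 4th Monday is the 22nd — September 22, 2053.

September 22, 2053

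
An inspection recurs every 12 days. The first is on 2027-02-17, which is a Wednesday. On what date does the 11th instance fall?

2027-06-17

The 11th occurrence is 10 intervals after the first: 10 × 12 = 120 days after 2027-02-17.
February has 28 days — 11 days to the end of February leaves 109.
March has 31 days (78 left).
April has 30 days (48 left).
May has 31 days (17 left).
17 days into June → 2027-06-17.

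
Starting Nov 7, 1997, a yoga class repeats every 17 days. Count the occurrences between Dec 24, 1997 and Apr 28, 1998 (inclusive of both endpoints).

Occurrences land 17·i days after Nov 7, 1997 for i = 0, 1, 2, …
Dec 24, 1997 is 47 days after the start; 47 ÷ 17 = 2 remainder 13; since the remainder is 13, round up to i = 3. First occurrence in the window: #4 on Dec 28, 1997 (3×17 = 51 days in).
Apr 28, 1998 is 172 days after the start; 172 ÷ 17 = 10 remainder 2. Last occurrence in the window: #11 on Apr 26, 1998.
Occurrences #4 through #11: 8 in total.

8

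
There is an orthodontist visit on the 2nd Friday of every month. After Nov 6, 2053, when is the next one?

Nov 14, 2053

Nov 2053 starts on a Saturday; its first Friday is the 7th, so the 2nd Friday is the 14th — Nov 14, 2053.
Nov 14, 2053 is after Nov 6, 2053, so that is the next one.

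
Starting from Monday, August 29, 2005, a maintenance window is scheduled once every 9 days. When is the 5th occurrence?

The 5th occurrence is 4 intervals after the first: 4 × 9 = 36 days after August 29, 2005.
August has 31 days — 2 days to the end of August leaves 34.
September has 30 days (4 left).
4 days into October → October 4, 2005.

October 4, 2005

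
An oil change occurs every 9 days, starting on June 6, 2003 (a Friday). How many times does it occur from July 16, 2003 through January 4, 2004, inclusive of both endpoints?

19

Occurrences land 9·i days after June 6, 2003 for i = 0, 1, 2, …
July 16, 2003 is 40 days after the start; 40 ÷ 9 = 4 remainder 4; since the remainder is 4, round up to i = 5. First occurrence in the window: #6 on July 21, 2003 (5×9 = 45 days in).
January 4, 2004 is 212 days after the start; 212 ÷ 9 = 23 remainder 5. Last occurrence in the window: #24 on December 30, 2003.
Occurrences #6 through #24: 19 in total.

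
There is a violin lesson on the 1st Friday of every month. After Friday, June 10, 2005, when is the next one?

June 2005 starts on a Wednesday, so its 1st Friday is June 3, 2005 (2 days in).
That is not after June 10, 2005, so look at July 2005.
July 2005 starts on a Friday, so its 1st Friday is July 1, 2005.

July 1, 2005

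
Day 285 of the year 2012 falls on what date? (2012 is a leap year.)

11 October 2012

January has 31 days (285 − 31 = 254 remain).
February has 29 days (254 − 29 = 225 remain).
March has 31 days (225 − 31 = 194 remain).
April has 30 days (194 − 30 = 164 remain).
May has 31 days (164 − 31 = 133 remain).
June has 30 days (133 − 30 = 103 remain).
July has 31 days (103 − 31 = 72 remain).
August has 31 days (72 − 31 = 41 remain).
September has 30 days (41 − 30 = 11 remain).
11 into October → October 11.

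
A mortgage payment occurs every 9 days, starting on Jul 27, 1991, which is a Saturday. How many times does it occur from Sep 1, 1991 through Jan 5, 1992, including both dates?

15

Occurrences land 9·i days after Jul 27, 1991 for i = 0, 1, 2, …
Sep 1, 1991 is 36 days after the start; 36 ÷ 9 = 4 remainder 0. First occurrence in the window: #5 on Sep 1, 1991 (4×9 = 36 days in).
Jan 5, 1992 is 162 days after the start; 162 ÷ 9 = 18 remainder 0. Last occurrence in the window: #19 on Jan 5, 1992.
Occurrences #5 through #19: 15 in total.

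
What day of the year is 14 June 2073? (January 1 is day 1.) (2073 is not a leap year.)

165

Days in months before June: 31 + 28 + 31 + 30 + 31 = 151.
Plus 14 days into June → day 165.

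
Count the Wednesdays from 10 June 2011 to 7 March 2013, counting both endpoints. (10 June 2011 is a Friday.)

10 June 2011 is a Friday; the first Wednesday on or after it is 15 June 2011 (5 days later).
From 15 June 2011 to 7 March 2013: 199 + 366 + 66 = 631 days (rest of 2011, 2012, to 7 March 2013 in 2013).
631 ÷ 7 = 90 full weeks with remainder 1, so 90 more Wednesdays after the first → 91.

91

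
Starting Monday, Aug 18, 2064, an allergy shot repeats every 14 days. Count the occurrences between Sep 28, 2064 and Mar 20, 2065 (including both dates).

13

Occurrences land 14·i days after Aug 18, 2064 for i = 0, 1, 2, …
Sep 28, 2064 is 41 days after the start; 41 ÷ 14 = 2 remainder 13; since the remainder is 13, round up to i = 3. First occurrence in the window: #4 on Sep 29, 2064 (3×14 = 42 days in).
Mar 20, 2065 is 214 days after the start; 214 ÷ 14 = 15 remainder 4. Last occurrence in the window: #16 on Mar 16, 2065.
Occurrences #4 through #16: 13 in total.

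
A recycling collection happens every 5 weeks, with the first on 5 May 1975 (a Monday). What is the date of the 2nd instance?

9 June 1975

The 2nd occurrence is 1 interval after the first: 1 × 35 = 35 days after 5 May 1975.
May has 31 days — 26 days to the end of May leaves 9.
9 days into June → 9 June 1975.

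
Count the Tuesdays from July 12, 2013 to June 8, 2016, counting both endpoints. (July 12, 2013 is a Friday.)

152

July 12, 2013 is a Friday; the first Tuesday on or after it is July 16, 2013 (4 days later).
From July 16, 2013 to June 8, 2016: 168 + 365 + 365 + 160 = 1058 days (rest of 2013, 2014, 2015, to June 8, 2016 in 2016).
1058 ÷ 7 = 151 full weeks with remainder 1, so 151 more Tuesdays after the first → 152.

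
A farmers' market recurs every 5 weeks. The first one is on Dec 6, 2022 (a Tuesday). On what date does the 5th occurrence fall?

The 5th occurrence is 4 intervals after the first: 4 × 35 = 140 days after Dec 6, 2022.
Dec has 31 days — 25 days to the end of Dec leaves 115.
Jan has 31 days (84 left).
Feb has 28 days (56 left).
Mar has 31 days (25 left).
25 days into Apr → Apr 25, 2023.

Apr 25, 2023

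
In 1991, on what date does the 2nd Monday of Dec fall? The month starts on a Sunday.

Dec 9, 1991

Dec 1991 begins on a Sunday, so the first Monday is Dec 2 (1 day later).
The 2nd Monday is 1 weeks later: 2 + 7 = 9.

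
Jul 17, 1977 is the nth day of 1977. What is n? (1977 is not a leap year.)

Days in months before Jul: 31 + 28 + 31 + 30 + 31 + 30 = 181.
Plus 17 days into Jul → day 198.

198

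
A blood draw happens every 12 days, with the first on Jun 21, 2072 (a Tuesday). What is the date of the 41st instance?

The 41st occurrence is 40 intervals after the first: 40 × 12 = 480 days after Jun 21, 2072.
Jun has 30 days — 9 days to the end of Jun leaves 471.
From end of Jun to end of 2072 is 184 days (287 left).
Jan has 31 days (256 left).
Feb has 28 days (228 left).
Mar has 31 days (197 left).
Apr has 30 days (167 left).
May has 31 days (136 left).
Jun has 30 days (106 left).
Jul has 31 days (75 left).
Aug has 31 days (44 left).
Sep has 30 days (14 left).
14 days into Oct → Oct 14, 2073.

Oct 14, 2073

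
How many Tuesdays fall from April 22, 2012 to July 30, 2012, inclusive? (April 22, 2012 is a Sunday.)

April 22, 2012 is a Sunday; the first Tuesday on or after it is April 24, 2012 (2 days later).
From April 24, 2012 to July 30, 2012: 6 + 31 + 30 + 30 = 97 days (rest of April, May, June, July).
97 ÷ 7 = 13 full weeks with remainder 6, so 13 more Tuesdays after the first → 14.

14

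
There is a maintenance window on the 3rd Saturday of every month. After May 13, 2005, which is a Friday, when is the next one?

May 21, 2005

May 2005 starts on a Sunday; its first Saturday is the 7th, so the 3rd Saturday is the 21st — May 21, 2005.
May 21, 2005 is after May 13, 2005, so that is the next one.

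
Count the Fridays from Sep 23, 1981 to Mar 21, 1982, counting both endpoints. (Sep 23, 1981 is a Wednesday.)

Sep 23, 1981 is a Wednesday; the first Friday on or after it is Sep 25, 1981 (2 days later).
From Sep 25, 1981 to Mar 21, 1982: 5 + 31 + 30 + 31 + 31 + 28 + 21 = 177 days (rest of Sep, Oct, Nov, Dec, Jan, Feb, Mar).
177 ÷ 7 = 25 full weeks with remainder 2, so 25 more Fridays after the first → 26.

26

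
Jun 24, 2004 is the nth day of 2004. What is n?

176

Days in months before Jun: 31 + 29 + 31 + 30 + 31 = 152.
Plus 24 days into Jun → day 176.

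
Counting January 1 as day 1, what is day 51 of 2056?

January has 31 days (51 − 31 = 20 remain).
20 into February → February 20.

20 February 2056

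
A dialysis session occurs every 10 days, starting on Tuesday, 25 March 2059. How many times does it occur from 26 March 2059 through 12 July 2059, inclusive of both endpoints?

10

Occurrences land 10·i days after 25 March 2059 for i = 0, 1, 2, …
26 March 2059 is 1 day after the start; 1 ÷ 10 = 0 remainder 1; since the remainder is 1, round up to i = 1. First occurrence in the window: #2 on 4 April 2059 (1×10 = 10 days in).
12 July 2059 is 109 days after the start; 109 ÷ 10 = 10 remainder 9. Last occurrence in the window: #11 on 3 July 2059.
Occurrences #2 through #11: 10 in total.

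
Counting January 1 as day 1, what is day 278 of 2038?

Jan has 31 days (278 − 31 = 247 remain).
Feb has 28 days (247 − 28 = 219 remain).
Mar has 31 days (219 − 31 = 188 remain).
Apr has 30 days (188 − 30 = 158 remain).
May has 31 days (158 − 31 = 127 remain).
Jun has 30 days (127 − 30 = 97 remain).
Jul has 31 days (97 − 31 = 66 remain).
Aug has 31 days (66 − 31 = 35 remain).
Sep has 30 days (35 − 30 = 5 remain).
5 into Oct → Oct 5.

Oct 5, 2038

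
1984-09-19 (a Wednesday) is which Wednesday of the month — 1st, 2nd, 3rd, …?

Day 19 falls in week ⌈19/7⌉ of the month.
Days 1–7 hold the 1st Wednesday, 8–14 the 2nd, 15–21 the 3rd, 22–28 the 4th, 29–31 the 5th.
19 is in the range for the 3rd.

3rd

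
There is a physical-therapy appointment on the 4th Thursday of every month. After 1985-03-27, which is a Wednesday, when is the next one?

1985-03-28

March 1985 starts on a Friday; its first Thursday is the 7th, so the 4th Thursday is the 28th — 1985-03-28.
1985-03-28 is after 1985-03-27, so that is the next one.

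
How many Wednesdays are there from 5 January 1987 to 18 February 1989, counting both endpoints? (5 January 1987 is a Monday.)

111

5 January 1987 is a Monday; the first Wednesday on or after it is 7 January 1987 (2 days later).
From 7 January 1987 to 18 February 1989: 358 + 366 + 49 = 773 days (rest of 1987, 1988, to 18 February 1989 in 1989).
773 ÷ 7 = 110 full weeks with remainder 3, so 110 more Wednesdays after the first → 111.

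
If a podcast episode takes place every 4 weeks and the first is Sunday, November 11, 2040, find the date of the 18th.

The 18th occurrence is 17 intervals after the first: 17 × 28 = 476 days after November 11, 2040.
November has 30 days — 19 days to the end of November leaves 457.
From end of November to end of 2040 is 31 days (426 left).
2041 has 365 days (61 left).
January has 31 days (30 left).
February has 28 days (2 left).
2 days into March → March 2, 2042.

March 2, 2042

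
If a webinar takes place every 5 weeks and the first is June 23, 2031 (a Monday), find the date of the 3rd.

September 1, 2031

The 3rd occurrence is 2 intervals after the first: 2 × 35 = 70 days after June 23, 2031.
June has 30 days — 7 days to the end of June leaves 63.
July has 31 days (32 left).
August has 31 days (1 left).
1 day into September → September 1, 2031.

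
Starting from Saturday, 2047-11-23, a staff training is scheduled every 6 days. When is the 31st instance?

The 31st occurrence is 30 intervals after the first: 30 × 6 = 180 days after 2047-11-23.
November has 30 days — 7 days to the end of November leaves 173.
December has 31 days (142 left).
January has 31 days (111 left).
February has 29 days (82 left).
March has 31 days (51 left).
April has 30 days (21 left).
21 days into May → 2048-05-21.

2048-05-21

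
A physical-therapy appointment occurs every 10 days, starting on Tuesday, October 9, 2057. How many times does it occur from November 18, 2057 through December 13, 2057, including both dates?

Occurrences land 10·i days after October 9, 2057 for i = 0, 1, 2, …
November 18, 2057 is 40 days after the start; 40 ÷ 10 = 4 remainder 0. First occurrence in the window: #5 on November 18, 2057 (4×10 = 40 days in).
December 13, 2057 is 65 days after the start; 65 ÷ 10 = 6 remainder 5. Last occurrence in the window: #7 on December 8, 2057.
Occurrences #5 through #7: 3 in total.

3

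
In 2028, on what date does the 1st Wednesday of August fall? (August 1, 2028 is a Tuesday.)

August 2028 begins on a Tuesday, so the first Wednesday is August 2 (1 day later).

August 2, 2028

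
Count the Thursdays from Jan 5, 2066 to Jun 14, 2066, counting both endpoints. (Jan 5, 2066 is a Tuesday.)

Jan 5, 2066 is a Tuesday; the first Thursday on or after it is Jan 7, 2066 (2 days later).
From Jan 7, 2066 to Jun 14, 2066: 24 + 28 + 31 + 30 + 31 + 14 = 158 days (rest of Jan, Feb, Mar, Apr, May, Jun).
158 ÷ 7 = 22 full weeks with remainder 4, so 22 more Thursdays after the first → 23.

23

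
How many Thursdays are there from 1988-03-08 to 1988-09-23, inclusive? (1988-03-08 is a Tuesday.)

1988-03-08 is a Tuesday; the first Thursday on or after it is 1988-03-10 (2 days later).
From 1988-03-10 to 1988-09-23: 21 + 30 + 31 + 30 + 31 + 31 + 23 = 197 days (rest of March, April, May, June, July, August, September).
197 ÷ 7 = 28 full weeks with remainder 1, so 28 more Thursdays after the first → 29.

29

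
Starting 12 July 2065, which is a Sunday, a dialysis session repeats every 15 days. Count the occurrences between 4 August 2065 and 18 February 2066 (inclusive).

13

Occurrences land 15·i days after 12 July 2065 for i = 0, 1, 2, …
4 August 2065 is 23 days after the start; 23 ÷ 15 = 1 remainder 8; since the remainder is 8, round up to i = 2. First occurrence in the window: #3 on 11 August 2065 (2×15 = 30 days in).
18 February 2066 is 221 days after the start; 221 ÷ 15 = 14 remainder 11. Last occurrence in the window: #15 on 7 February 2066.
Occurrences #3 through #15: 13 in total.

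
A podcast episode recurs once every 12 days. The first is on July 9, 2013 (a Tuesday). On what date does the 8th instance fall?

October 1, 2013

The 8th occurrence is 7 intervals after the first: 7 × 12 = 84 days after July 9, 2013.
July has 31 days — 22 days to the end of July leaves 62.
August has 31 days (31 left).
September has 30 days (1 left).
1 day into October → October 1, 2013.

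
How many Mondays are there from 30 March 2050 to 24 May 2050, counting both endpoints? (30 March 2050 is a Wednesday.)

30 March 2050 is a Wednesday; the first Monday on or after it is 4 April 2050 (5 days later).
From 4 April 2050 to 24 May 2050: 26 + 24 = 50 days (rest of April, May).
50 ÷ 7 = 7 full weeks with remainder 1, so 7 more Mondays after the first → 8.

8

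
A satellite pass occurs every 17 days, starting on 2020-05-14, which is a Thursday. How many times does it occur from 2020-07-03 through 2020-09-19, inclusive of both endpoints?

5

Occurrences land 17·i days after 2020-05-14 for i = 0, 1, 2, …
2020-07-03 is 50 days after the start; 50 ÷ 17 = 2 remainder 16; since the remainder is 16, round up to i = 3. First occurrence in the window: #4 on 2020-07-04 (3×17 = 51 days in).
2020-09-19 is 128 days after the start; 128 ÷ 17 = 7 remainder 9. Last occurrence in the window: #8 on 2020-09-10.
Occurrences #4 through #8: 5 in total.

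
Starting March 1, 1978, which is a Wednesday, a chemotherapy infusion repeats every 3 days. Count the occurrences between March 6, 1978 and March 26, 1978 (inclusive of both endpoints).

Occurrences land 3·i days after March 1, 1978 for i = 0, 1, 2, …
March 6, 1978 is 5 days after the start; 5 ÷ 3 = 1 remainder 2; since the remainder is 2, round up to i = 2. First occurrence in the window: #3 on March 7, 1978 (2×3 = 6 days in).
March 26, 1978 is 25 days after the start; 25 ÷ 3 = 8 remainder 1. Last occurrence in the window: #9 on March 25, 1978.
Occurrences #3 through #9: 7 in total.

7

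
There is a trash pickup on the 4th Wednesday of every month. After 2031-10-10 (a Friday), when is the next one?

October 2031 starts on a Wednesday; its first Wednesday is the 1st, so the 4th Wednesday is the 22nd — 2031-10-22.
2031-10-22 is after 2031-10-10, so that is the next one.

2031-10-22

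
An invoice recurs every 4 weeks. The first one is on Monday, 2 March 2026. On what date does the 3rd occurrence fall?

27 April 2026

The 3rd occurrence is 2 intervals after the first: 2 × 28 = 56 days after 2 March 2026.
March has 31 days — 29 days to the end of March leaves 27.
27 days into April → 27 April 2026.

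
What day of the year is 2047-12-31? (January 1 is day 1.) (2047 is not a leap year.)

Days in months before December: 31 + 28 + 31 + 30 + 31 + 30 + 31 + 31 + 30 + 31 + 30 = 334.
Plus 31 days into December → day 365.

365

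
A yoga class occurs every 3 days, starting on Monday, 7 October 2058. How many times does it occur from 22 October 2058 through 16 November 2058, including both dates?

9

Occurrences land 3·i days after 7 October 2058 for i = 0, 1, 2, …
22 October 2058 is 15 days after the start; 15 ÷ 3 = 5 remainder 0. First occurrence in the window: #6 on 22 October 2058 (5×3 = 15 days in).
16 November 2058 is 40 days after the start; 40 ÷ 3 = 13 remainder 1. Last occurrence in the window: #14 on 15 November 2058.
Occurrences #6 through #14: 9 in total.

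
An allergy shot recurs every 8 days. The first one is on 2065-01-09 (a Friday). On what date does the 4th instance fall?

The 4th occurrence is 3 intervals after the first: 3 × 8 = 24 days after 2065-01-09.
January has 31 days — 22 days to the end of January leaves 2.
2 days into February → 2065-02-02.

2065-02-02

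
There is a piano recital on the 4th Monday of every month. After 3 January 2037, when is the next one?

26 January 2037

January 2037 starts on a Thursday; its first Monday is the 5th, so the 4th Monday is the 26th — 26 January 2037.
26 January 2037 is after 3 January 2037, so that is the next one.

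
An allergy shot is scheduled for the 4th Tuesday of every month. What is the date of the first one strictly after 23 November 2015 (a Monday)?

24 November 2015

November 2015 starts on a Sunday; its first Tuesday is the 3rd, so the 4th Tuesday is the 24th — 24 November 2015.
24 November 2015 is after 23 November 2015, so that is the next one.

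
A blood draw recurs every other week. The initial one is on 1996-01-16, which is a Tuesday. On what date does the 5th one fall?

1996-03-12

The 5th occurrence is 4 intervals after the first: 4 × 14 = 56 days after 1996-01-16.
January has 31 days — 15 days to the end of January leaves 41.
February has 29 days (12 left).
12 days into March → 1996-03-12.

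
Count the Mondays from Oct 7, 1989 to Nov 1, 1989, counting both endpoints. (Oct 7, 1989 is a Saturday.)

Oct 7, 1989 is a Saturday; the first Monday on or after it is Oct 9, 1989 (2 days later).
From Oct 9, 1989 to Nov 1, 1989: 22 + 1 = 23 days (rest of Oct, Nov).
23 ÷ 7 = 3 full weeks with remainder 2, so 3 more Mondays after the first → 4.

4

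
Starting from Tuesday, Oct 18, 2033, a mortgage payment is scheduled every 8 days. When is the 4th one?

Nov 11, 2033

The 4th occurrence is 3 intervals after the first: 3 × 8 = 24 days after Oct 18, 2033.
Oct has 31 days — 13 days to the end of Oct leaves 11.
11 days into Nov → Nov 11, 2033.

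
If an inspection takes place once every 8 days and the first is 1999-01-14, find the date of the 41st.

The 41st occurrence is 40 intervals after the first: 40 × 8 = 320 days after 1999-01-14.
January has 31 days — 17 days to the end of January leaves 303.
February has 28 days (275 left).
March has 31 days (244 left).
April has 30 days (214 left).
May has 31 days (183 left).
June has 30 days (153 left).
July has 31 days (122 left).
August has 31 days (91 left).
September has 30 days (61 left).
October has 31 days (30 left).
30 days into November → 1999-11-30.

1999-11-30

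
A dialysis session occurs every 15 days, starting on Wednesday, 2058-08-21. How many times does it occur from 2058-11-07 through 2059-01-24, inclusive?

Occurrences land 15·i days after 2058-08-21 for i = 0, 1, 2, …
2058-11-07 is 78 days after the start; 78 ÷ 15 = 5 remainder 3; since the remainder is 3, round up to i = 6. First occurrence in the window: #7 on 2058-11-19 (6×15 = 90 days in).
2059-01-24 is 156 days after the start; 156 ÷ 15 = 10 remainder 6. Last occurrence in the window: #11 on 2059-01-18.
Occurrences #7 through #11: 5 in total.

5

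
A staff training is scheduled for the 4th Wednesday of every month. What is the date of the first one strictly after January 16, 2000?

January 26, 2000

January 2000 starts on a Saturday; its first Wednesday is the 5th, so the 4th Wednesday is the 26th — January 26, 2000.
January 26, 2000 is after January 16, 2000, so that is the next one.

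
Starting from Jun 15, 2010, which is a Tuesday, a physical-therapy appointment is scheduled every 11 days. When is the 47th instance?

The 47th occurrence is 46 intervals after the first: 46 × 11 = 506 days after Jun 15, 2010.
Jun has 30 days — 15 days to the end of Jun leaves 491.
From end of Jun to end of 2010 is 184 days (307 left).
Jan has 31 days (276 left).
Feb has 28 days (248 left).
Mar has 31 days (217 left).
Apr has 30 days (187 left).
May has 31 days (156 left).
Jun has 30 days (126 left).
Jul has 31 days (95 left).
Aug has 31 days (64 left).
Sep has 30 days (34 left).
Oct has 31 days (3 left).
3 days into Nov → Nov 3, 2011.

Nov 3, 2011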